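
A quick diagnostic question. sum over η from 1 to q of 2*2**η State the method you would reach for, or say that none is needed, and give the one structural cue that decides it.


Technique: the geometric series formula — each summand is the previous one scaled by 2; that constant multiplier is itself the geometric structure.


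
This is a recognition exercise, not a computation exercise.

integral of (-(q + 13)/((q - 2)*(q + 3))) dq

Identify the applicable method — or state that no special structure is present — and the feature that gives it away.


Best approach: partial fractions — a proper rational integrand whose denominator splits into simpler factors — decompose into partial fractions first.


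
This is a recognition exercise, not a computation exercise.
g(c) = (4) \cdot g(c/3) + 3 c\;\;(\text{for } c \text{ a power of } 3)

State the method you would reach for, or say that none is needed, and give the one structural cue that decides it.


Verdict: the master substitution — the argument shrinks by the factor 3, so measure the index on a logarithmic scale and the recursion becomes a shift.


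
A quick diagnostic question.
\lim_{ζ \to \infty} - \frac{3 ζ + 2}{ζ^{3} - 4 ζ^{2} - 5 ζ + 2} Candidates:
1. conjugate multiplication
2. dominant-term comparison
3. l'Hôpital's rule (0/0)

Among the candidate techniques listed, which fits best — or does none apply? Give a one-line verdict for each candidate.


Verdict: dominant-term comparison — divide through by the highest power of ζ; every lower-order term dies and the dominant terms decide the limit.
- conjugate multiplication: no difference of divergent radicals appears, so rationalizing has nothing to cancel.
- dominant-term comparison: yes — fits the structure here.
- l'Hôpital's rule (0/0) — no 0/0 form appears: written as one quotient, top and bottom both grow without bound, and the ratio is decided by their leading terms.


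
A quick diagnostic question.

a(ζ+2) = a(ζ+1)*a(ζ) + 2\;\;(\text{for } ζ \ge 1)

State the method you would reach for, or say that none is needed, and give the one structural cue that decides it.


Verdict: no special technique — a nonlinear dependence on earlier terms breaks linearity, and with it every superposition-based closed form.


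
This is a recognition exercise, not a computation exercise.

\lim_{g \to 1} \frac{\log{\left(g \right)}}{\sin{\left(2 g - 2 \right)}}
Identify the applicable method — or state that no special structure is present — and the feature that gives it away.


Technique: l'Hôpital's rule (0/0) — the 0/0 form at 1 is the signature situation for l'Hôpital's rule. The standard small-argument limits would also carry it; the rule is the systematic route.


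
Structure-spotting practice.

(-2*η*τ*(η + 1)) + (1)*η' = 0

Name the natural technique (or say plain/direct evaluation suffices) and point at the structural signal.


Technique: separation of variables — all dependence on the two variables factors apart, the defining separable shape. Rearranged, this also fits the Bernoulli template directly; separation reads the product structure as given.


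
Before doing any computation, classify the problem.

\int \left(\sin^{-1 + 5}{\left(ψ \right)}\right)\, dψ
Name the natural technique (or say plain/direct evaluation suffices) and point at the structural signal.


Verdict: a trigonometric identity — the exponent on \sin^{-1 + 5}{\left(ψ \right)} is even — the power-reduction identity is the standard preprocessing step.


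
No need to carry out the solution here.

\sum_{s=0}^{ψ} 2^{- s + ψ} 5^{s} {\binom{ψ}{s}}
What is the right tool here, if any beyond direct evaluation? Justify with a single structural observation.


Technique: the binomial theorem — the binomial coefficients weight matched powers of 5 and 2, which is exactly the expansion of a binomial power.


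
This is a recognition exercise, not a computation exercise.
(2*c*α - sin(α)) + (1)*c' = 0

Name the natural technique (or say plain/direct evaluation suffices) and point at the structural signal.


Method: a linear integrating factor — linear in the unknown with genuine forcing: multiply through by the exponential of the integrated coefficient and the left side closes into one derivative.


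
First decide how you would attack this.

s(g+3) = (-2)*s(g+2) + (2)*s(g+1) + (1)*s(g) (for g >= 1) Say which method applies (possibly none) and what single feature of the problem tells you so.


Verdict: the characteristic-root method — shift-invariance with fixed coefficients calls for exponential trials; the characteristic polynomial finds every r^g.


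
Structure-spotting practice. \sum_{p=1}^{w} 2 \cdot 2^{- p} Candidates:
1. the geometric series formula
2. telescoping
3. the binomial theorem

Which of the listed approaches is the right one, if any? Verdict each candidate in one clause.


Method: the geometric series formula — consecutive terms stand in a fixed index-free ratio — the geometric sum formula closes it.
- the geometric series formula — yes, a natural case for it.
- telescoping: in the displayed form, no term reappears at a neighboring index to cancel against.
- the binomial theorem — the terms lack the binomial-coefficient-weighted complementary-power pattern of an expansion.


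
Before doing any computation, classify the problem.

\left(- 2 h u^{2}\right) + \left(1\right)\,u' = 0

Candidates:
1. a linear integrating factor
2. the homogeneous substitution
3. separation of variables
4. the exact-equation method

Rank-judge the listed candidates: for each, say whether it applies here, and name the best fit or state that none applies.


Verdict: separation of variables — solved for the derivative, the right side splits multiplicatively into a function of each variable alone — divide and integrate each side.
- a linear integrating factor: a nonlinear term in the unknown puts this outside the integrating-factor template.
- the homogeneous substitution — solved for the derivative, the right side changes under joint scaling of the two variables.
- separation of variables: yes, a natural case for it.
- the exact-equation method: the mixed partial derivatives differ, so the left side is not a total differential.


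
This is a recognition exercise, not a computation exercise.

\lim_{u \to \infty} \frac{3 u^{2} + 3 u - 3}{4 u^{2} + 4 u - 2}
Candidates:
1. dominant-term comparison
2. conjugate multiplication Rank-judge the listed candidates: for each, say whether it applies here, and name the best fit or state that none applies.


Best approach: dominant-term comparison — divide by the highest power of u present: lower-order terms vanish and the dominant ratio remains.
- dominant-term comparison — a fit — the right tool for this form.
- conjugate multiplication — rationalization has no target — no divergent radical difference appears.


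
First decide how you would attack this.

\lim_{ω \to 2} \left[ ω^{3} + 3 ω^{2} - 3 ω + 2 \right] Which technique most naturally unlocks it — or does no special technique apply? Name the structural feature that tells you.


Best approach: no special technique — the expression is continuous at the evaluation point — substitute directly; no indeterminate form appears.


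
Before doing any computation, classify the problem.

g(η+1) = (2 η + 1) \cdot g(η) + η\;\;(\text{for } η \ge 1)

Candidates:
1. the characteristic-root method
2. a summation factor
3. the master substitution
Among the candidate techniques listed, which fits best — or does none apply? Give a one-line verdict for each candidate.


Technique: a summation factor — rescale the sequence by the product of the weights 2 η + 1 so far — the recurrence collapses to a plain running sum.
- the characteristic-root method: the coefficients vary with the index, breaking the constant-coefficient structure the method needs.
- a summation factor: yes, a natural case for it.
- the master substitution: with no divided-index recursive call, reindexing by powers of a base buys nothing.


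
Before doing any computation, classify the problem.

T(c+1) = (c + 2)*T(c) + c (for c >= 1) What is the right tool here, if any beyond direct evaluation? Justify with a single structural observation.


Method: a summation factor — one step of memory with a weight c + 2 that changes as the index grows — the summation-factor construction is built for this.


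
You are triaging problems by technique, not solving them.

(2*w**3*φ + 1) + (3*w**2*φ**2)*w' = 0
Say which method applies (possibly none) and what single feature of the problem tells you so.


Method: the exact-equation method — the mixed-partials test passes for 2*w**3*φ + 1 and 3*w**2*φ**2, so a potential function exists as presented.


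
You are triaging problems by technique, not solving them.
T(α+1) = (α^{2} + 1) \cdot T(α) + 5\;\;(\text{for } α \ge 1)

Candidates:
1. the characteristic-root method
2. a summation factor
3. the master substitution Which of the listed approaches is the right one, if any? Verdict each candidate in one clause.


Diagnosis: a summation factor — first-order linear but the coefficient α^{2} + 1 moves with the index — divide by the cumulative product and telescope.
- the characteristic-root method: the coefficients vary with the index, breaking the constant-coefficient structure the method needs.
- a summation factor: yes — fits the structure here.
- the master substitution — the recursive argument is a shift of the index, not a fixed fraction of it.


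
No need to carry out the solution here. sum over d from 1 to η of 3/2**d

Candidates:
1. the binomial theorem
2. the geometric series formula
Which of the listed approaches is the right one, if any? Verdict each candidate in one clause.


Technique: the geometric series formula — consecutive terms stand in a fixed index-free ratio — the geometric sum formula closes it.
- the binomial theorem — no binomial coefficients pair with matched powers.
- the geometric series formula: applicable, and directly so.


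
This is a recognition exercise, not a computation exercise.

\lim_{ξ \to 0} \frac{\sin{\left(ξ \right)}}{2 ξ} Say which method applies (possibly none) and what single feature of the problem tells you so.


Best approach: l'Hôpital's rule (0/0) — numerator and denominator both vanish at 0 — a genuine 0/0 form, which is exactly when l'Hôpital applies. The standard small-argument limits would also carry it; the rule is the systematic route.


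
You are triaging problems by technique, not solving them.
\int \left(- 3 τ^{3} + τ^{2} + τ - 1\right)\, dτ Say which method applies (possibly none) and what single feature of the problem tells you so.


Verdict: no special technique — the integrand is a sum of constant multiples of powers of τ — integrate term by term.


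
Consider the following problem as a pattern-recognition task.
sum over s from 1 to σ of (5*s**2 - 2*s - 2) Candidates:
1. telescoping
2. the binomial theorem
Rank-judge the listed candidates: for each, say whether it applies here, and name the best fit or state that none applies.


Diagnosis: no special technique — the sum is polynomial through and through; closed forms for each power of s finish it directly.
- telescoping: computed from the summand as displayed, the partial sums build up without the pairwise collapse telescoping exploits.
- the binomial theorem: no binomial coefficients pair with matched powers.


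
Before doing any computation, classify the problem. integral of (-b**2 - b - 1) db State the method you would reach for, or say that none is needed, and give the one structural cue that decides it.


Diagnosis: no special technique — nothing composite, nothing rational, nothing trigonometric — each constant-multiple power of b integrates by the power rule alone.


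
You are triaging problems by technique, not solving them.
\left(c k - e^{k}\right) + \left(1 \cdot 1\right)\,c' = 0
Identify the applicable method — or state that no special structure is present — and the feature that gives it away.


Verdict: a linear integrating factor — the equation is linear in c with coefficient k; multiplying by the integrating factor exp(∫k) makes the left side a perfect derivative.


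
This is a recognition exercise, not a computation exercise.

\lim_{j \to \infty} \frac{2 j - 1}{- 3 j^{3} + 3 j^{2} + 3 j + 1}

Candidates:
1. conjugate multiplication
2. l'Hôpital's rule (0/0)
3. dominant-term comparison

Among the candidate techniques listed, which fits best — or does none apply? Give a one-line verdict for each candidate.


Technique: dominant-term comparison — at large j only the top-degree terms survive; compare the leading terms and the limit falls out.
- conjugate multiplication: no difference of divergent radicals appears, so rationalizing has nothing to cancel.
- l'Hôpital's rule (0/0): viewed as a single quotient this runs to ∞/∞, not the 0/0 clash this candidate addresses; an at-infinity variant of the rule would resolve it, but comparing leading growth reads the answer without differentiating.
- dominant-term comparison — applicable, and directly so.


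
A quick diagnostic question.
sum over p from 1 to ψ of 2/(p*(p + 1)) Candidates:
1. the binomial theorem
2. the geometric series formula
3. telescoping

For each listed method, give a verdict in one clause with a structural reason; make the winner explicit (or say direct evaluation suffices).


Verdict: telescoping — the summand 2/(p*(p + 1)) decomposes into fractions whose poles differ by an integer shift — the series collapses.
- the binomial theorem: the terms lack the binomial-coefficient-weighted complementary-power pattern of an expansion.
- the geometric series formula — dividing successive terms gives an index-dependent quantity, not a constant.
- telescoping: applies; the problem has the shape this method handles.


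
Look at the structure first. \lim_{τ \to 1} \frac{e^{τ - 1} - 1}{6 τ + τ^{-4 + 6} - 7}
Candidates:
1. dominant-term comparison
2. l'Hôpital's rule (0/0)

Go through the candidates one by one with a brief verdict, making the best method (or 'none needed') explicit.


Best approach: l'Hôpital's rule (0/0) — substituting 1 gives 0 over 0; differentiate top and bottom once and re-evaluate. Known elementary limits would finish this too — the rule just bypasses the case analysis.
- dominant-term comparison — no ranking of term growth rates resolves the limit here.
- l'Hôpital's rule (0/0) — yes, a natural case for it.


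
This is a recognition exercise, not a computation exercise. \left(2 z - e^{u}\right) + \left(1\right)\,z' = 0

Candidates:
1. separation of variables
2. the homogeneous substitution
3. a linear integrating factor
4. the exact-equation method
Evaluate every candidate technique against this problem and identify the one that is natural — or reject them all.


Diagnosis: a linear integrating factor — the equation is linear in z with coefficient 2; multiplying by the integrating factor exp(∫2) makes the left side a perfect derivative.
- separation of variables: no division isolates the independent variable from the unknown.
- the homogeneous substitution: the slope is not a function of the ratio of the variables alone.
- a linear integrating factor: applicable, and directly so.
- the exact-equation method — exactness fails on the nose — the mixed partials do not match.


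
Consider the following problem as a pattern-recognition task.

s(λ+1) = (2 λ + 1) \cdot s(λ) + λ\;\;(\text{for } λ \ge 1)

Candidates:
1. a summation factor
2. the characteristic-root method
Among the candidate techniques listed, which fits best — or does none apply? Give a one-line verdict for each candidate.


Verdict: a summation factor — first-order linear but the coefficient 2 λ + 1 moves with the index — divide by the cumulative product and telescope.
- a summation factor: yes — fits the structure here.
- the characteristic-root method — the coefficients change with the index, which the root method cannot absorb.


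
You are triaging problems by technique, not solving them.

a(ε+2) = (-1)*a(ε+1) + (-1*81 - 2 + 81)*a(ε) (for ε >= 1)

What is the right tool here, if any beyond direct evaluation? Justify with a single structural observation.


Diagnosis: the characteristic-root method — every coefficient is a fixed number and the forcing is zero — substitute r^ε and read off the root equation.


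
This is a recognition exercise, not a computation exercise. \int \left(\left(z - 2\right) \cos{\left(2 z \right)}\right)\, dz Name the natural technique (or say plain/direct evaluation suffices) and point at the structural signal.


Method: integration by parts — the integrand splits as z - 2 times \cos{\left(2 z \right)} — repeatedly differentiating the polynomial part kills it, which is the parts ladder.


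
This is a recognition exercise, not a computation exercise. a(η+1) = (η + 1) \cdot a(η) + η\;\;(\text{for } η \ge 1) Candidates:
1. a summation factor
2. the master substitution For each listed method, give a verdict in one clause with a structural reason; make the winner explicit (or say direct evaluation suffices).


Technique: a summation factor — because the multiplier η + 1 is index-dependent, divide through by its running product and sum the resulting differences.
- a summation factor — yes, a natural case for it.
- the master substitution — the recursion steps by a constant offset, so exponential reindexing is pointless.


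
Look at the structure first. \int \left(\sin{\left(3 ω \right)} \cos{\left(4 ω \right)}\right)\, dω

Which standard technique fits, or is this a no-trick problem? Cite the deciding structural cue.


Diagnosis: a trigonometric identity — mixed-frequency products such as \sin{\left(3 ω \right)} \cos{\left(4 ω \right)} are designed for the product-to-sum formula.


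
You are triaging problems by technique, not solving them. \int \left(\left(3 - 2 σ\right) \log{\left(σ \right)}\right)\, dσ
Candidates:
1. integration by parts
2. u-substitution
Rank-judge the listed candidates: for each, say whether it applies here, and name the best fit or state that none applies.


Best approach: integration by parts — the logarithm \log{\left(σ \right)} wants to be differentiated, not integrated; parts makes that legal.
- integration by parts — applicable, and directly so.
- u-substitution — no subexpression of the integrand serves as a whole-integral substitution inner — individual terms may offer their own, but none carries its derivative as a factor of the full integrand; a working change of variable would have to be constructed from outside the expression.


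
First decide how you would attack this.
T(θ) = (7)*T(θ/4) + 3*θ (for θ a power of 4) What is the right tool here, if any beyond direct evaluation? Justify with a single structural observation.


Technique: the master substitution — treat m = log base 4 of θ as the new clock: one recursion step advances m by one while θ scales by 4.


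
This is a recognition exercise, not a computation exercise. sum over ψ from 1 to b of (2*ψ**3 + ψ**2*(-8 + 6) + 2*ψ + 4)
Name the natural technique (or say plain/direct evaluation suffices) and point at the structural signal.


Technique: no special technique — no ratio, no shift structure, no binomial pattern: sum the constant-multiple powers of ψ with known formulas.


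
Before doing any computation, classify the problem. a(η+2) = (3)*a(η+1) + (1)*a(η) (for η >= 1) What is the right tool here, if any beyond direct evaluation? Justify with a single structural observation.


Method: the characteristic-root method — try a geometric ansatz r^η: constant coefficients turn the recurrence into one polynomial equation in r.


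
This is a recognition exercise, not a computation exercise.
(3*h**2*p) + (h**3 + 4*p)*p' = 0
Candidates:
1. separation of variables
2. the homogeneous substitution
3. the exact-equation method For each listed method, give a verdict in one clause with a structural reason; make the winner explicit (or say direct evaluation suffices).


Method: the exact-equation method — the cross partial derivatives of 3*h**2*p and h**3 + 4*p agree, so the left side is the total differential of one potential in h and p.
- separation of variables — the two dependences do not factor apart.
- the homogeneous substitution — the ratio of the variables does not determine the slope.
- the exact-equation method — yes — fits the structure here.


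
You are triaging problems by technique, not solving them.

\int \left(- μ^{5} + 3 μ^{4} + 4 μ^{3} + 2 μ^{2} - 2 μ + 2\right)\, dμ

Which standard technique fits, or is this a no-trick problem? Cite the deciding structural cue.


Method: no special technique — the integrand is a sum of constant multiples of powers of μ — integrate term by term.


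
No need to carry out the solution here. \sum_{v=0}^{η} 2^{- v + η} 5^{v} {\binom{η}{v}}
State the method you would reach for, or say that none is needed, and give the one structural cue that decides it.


Technique: the binomial theorem — the summand is term v of a binomial expansion in 5 and 2; the whole sum is a single power.


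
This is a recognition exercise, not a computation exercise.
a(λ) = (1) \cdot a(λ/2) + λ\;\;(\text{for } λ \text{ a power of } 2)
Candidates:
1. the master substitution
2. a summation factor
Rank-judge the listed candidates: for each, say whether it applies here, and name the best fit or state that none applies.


Diagnosis: the master substitution — the argument shrinks by the factor 2, so measure the index on a logarithmic scale and the recursion becomes a shift.
- the master substitution — applies; the problem has the shape this method handles.
- a summation factor — the recursion divides its index rather than shifting it — there is no previous-term chain for a summation factor to telescope.


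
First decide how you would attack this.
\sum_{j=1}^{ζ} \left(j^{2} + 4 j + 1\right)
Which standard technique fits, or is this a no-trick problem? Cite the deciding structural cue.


Method: no special technique — recognize the absence of structure: constant-multiple powers of j summed plainly, no special method required.


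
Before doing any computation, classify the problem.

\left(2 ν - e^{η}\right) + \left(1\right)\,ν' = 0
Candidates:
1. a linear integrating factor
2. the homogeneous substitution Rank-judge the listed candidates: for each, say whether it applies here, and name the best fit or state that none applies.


Method: a linear integrating factor — ν enters only linearly with coefficient 2; multiply by exp of the integral of 2 and the left side becomes one derivative.
- a linear integrating factor — applies; the problem has the shape this method handles.
- the homogeneous substitution — the ratio substitution does not collapse this equation.


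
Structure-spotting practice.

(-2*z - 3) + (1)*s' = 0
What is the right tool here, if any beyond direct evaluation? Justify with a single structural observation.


Method: no special technique — the slope is a pure function of z; integrate both sides and be done.


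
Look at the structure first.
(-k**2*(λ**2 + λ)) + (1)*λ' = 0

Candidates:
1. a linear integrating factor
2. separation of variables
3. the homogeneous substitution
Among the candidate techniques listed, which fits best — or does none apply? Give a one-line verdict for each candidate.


Best approach: separation of variables — all dependence on the two variables factors apart, the defining separable shape. A Bernoulli rewrite would carry it as the equation stands — separating the variables needs no rearrangement either.
- a linear integrating factor: the unknown enters nonlinearly (through a power, a denominator, or a transcendental function), which the linear integrating-factor recipe cannot absorb as-is — any repair would come from a preliminary substitution, not the factor.
- separation of variables: yes, a natural case for it.
- the homogeneous substitution — the slope does not depend on the ratio of the variables alone.


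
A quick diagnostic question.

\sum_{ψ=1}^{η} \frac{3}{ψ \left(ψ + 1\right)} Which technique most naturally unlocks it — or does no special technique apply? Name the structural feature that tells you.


Diagnosis: telescoping — one partial-fraction pass turns \frac{3}{ψ \left(ψ + 1\right)} into a shifted difference, and shifted differences telescope.


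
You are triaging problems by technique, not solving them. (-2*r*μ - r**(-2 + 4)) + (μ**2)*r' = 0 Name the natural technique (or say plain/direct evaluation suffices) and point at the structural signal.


Method: the homogeneous substitution — the slope's numerator and denominator have matching total degree, so it depends only on r/μ and the ratio substitution collapses it. Rearranged, this also fits the Bernoulli template directly; the homogeneous substitution reads the structure without the rearrangement.


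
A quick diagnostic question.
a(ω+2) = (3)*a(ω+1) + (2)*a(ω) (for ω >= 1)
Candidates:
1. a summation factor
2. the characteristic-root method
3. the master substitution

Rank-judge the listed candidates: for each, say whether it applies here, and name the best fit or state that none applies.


Technique: the characteristic-root method — constant coefficients and linearity mean the ansatz r^ω reduces it to solving the characteristic polynomial.
- a summation factor — a summation factor telescopes one-step recursions; this one carries higher-order memory.
- the characteristic-root method — applies; the problem has the shape this method handles.
- the master substitution — the recursive argument is a shift of the index, not a fixed fraction of it.


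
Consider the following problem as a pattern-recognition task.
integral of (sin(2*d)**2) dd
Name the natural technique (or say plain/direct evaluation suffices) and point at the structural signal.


Diagnosis: a trigonometric identity — sin(2*d)**2 is the textbook power-reduction case — identities first, antiderivatives second.


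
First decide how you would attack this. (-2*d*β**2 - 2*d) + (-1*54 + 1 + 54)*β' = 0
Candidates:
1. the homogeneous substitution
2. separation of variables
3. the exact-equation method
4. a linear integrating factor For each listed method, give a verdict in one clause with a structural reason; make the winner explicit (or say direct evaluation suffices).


Verdict: separation of variables — solved for the derivative, the right side splits multiplicatively into a function of each variable alone — divide and integrate each side.
- the homogeneous substitution — the ratio substitution does not collapse this equation.
- separation of variables: a fit — the right tool for this form.
- the exact-equation method — the cross partial derivatives disagree, so no single potential exists.
- a linear integrating factor — the unknown enters nonlinearly (through a power, a denominator, or a transcendental function), which the linear integrating-factor recipe cannot absorb as-is — any repair would come from a preliminary substitution, not the factor.


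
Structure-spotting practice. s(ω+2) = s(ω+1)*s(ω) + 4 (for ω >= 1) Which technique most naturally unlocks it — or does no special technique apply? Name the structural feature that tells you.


Technique: no special technique — once the recursion is nonlinear, characteristic roots, master substitutions, and summation factors are all off the table.


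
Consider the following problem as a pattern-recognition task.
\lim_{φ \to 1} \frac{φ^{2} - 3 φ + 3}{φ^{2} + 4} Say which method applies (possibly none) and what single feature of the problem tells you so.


Method: no special technique — no denominator vanishes and nothing blows up at 1: direct substitution is the whole computation.


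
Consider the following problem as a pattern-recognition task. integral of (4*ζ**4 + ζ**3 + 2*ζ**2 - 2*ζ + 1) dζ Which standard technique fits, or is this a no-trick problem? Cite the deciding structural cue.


Technique: no special technique — scan for structure and find none: constant multiples of powers of ζ, integrate directly.


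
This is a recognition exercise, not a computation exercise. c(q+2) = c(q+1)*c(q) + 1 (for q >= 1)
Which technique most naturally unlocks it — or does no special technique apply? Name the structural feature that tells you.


Technique: no special technique — this one you iterate or analyze qualitatively: the nonlinearity defeats linear solution methods.


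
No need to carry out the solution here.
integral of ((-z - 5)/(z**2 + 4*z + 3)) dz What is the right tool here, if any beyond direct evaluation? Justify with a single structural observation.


Method: partial fractions — z**2 + 4*z + 3 splits into linear pieces, so the quotient is a sum of simple fractions — decompose before integrating.


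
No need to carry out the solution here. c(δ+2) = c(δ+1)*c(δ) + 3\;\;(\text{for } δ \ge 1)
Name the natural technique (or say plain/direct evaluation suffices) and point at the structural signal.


Technique: no special technique — nonlinear feedback in the recursion rules out every root- or factor-based technique.


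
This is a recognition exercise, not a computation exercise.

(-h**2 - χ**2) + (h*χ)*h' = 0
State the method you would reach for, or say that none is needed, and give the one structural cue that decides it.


Best approach: the homogeneous substitution — the slope is degree-zero homogeneous: the ratio substitution v = h/χ collapses it. A Bernoulli substitution is a fair alternative on this equation directly; the homogeneous reading takes it as given.


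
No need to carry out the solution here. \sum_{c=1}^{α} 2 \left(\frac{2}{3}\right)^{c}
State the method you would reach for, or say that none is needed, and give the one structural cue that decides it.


Best approach: the geometric series formula — each term is \frac{2}{3} times the previous one, so the geometric-series formula applies directly.


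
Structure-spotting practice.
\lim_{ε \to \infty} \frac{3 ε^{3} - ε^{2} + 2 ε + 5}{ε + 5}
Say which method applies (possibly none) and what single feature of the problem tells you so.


Best approach: dominant-term comparison — as ε grows, only the highest-degree terms matter — compare leading terms and read the limit off. Viewed as a single quotient this is an ∞/∞ form — an at-infinity application of l'Hôpital's rule would also resolve it; comparing leading growth reads the answer without differentiating.


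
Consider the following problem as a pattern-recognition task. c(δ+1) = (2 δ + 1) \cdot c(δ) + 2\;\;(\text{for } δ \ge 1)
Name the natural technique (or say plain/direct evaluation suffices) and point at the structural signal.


Best approach: a summation factor — first-order linear but the coefficient 2 δ + 1 moves with the index — divide by the cumulative product and telescope.


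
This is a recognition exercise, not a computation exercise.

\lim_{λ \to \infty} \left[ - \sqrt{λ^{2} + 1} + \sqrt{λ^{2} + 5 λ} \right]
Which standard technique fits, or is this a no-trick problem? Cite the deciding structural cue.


Verdict: conjugate multiplication — neither \sqrt{λ^{2} + 5 λ} nor \sqrt{λ^{2} + 1} converges alone, so rewrite their difference as a conjugate-rationalized quotient first.


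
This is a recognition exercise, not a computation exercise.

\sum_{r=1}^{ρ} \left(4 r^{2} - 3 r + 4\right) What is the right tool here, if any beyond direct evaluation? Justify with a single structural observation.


Diagnosis: no special technique — the summand is a plain polynomial in r (expanding first if it arrives factored); standard power-sum formulas evaluate it term by term.


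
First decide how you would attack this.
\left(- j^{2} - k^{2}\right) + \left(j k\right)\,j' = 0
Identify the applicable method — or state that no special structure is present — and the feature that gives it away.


Method: the homogeneous substitution — the slope is degree-zero homogeneous: the ratio substitution v = j/k collapses it. A Bernoulli substitution is a fair alternative on this equation directly; the homogeneous reading takes it as given.


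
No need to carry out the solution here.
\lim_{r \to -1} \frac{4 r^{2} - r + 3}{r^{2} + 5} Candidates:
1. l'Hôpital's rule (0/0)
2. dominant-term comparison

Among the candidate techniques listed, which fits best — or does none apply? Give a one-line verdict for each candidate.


Verdict: no special technique — the expression is continuous at the evaluation point — substitute directly; no indeterminate form appears.
- l'Hôpital's rule (0/0) — evaluation at the point is determinate, so the rule has nothing to repair.
- dominant-term comparison — this limit is not decided by comparing polynomial growth at infinity.


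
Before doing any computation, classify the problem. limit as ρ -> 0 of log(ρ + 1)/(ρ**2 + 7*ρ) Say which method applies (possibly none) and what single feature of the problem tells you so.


Verdict: l'Hôpital's rule (0/0) — numerator and denominator both vanish at 0 — a genuine 0/0 form, which is exactly when l'Hôpital applies. Known elementary limits would finish this too — the rule just bypasses the case analysis.


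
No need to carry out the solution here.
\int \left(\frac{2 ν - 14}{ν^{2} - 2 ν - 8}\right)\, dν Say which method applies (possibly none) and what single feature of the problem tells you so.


Verdict: partial fractions — rational integrand, reducible denominator ν^{2} - 2 ν - 8: decompose first, integrate second.


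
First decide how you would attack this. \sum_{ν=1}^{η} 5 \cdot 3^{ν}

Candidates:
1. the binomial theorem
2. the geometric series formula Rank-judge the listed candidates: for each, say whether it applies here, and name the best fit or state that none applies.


Best approach: the geometric series formula — each summand is the previous one scaled by 3; that constant multiplier is itself the geometric structure.
- the binomial theorem: the terms lack the binomial-coefficient-weighted complementary-power pattern of an expansion.
- the geometric series formula: applicable, and directly so.


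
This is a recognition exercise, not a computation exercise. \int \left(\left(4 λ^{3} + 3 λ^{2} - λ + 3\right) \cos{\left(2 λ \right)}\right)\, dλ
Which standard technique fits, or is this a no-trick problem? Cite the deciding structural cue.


Diagnosis: integration by parts — a polynomial factor 4 λ^{3} + 3 λ^{2} - λ + 3 multiplies \cos{\left(2 λ \right)}; differentiating 4 λ^{3} + 3 λ^{2} - λ + 3 lowers its degree while \cos{\left(2 λ \right)} integrates cleanly, so parts wins.


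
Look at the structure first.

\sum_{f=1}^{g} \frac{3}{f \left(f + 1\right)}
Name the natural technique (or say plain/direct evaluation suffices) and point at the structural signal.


Diagnosis: telescoping — one partial-fraction pass turns \frac{3}{f \left(f + 1\right)} into a shifted difference, and shifted differences telescope.


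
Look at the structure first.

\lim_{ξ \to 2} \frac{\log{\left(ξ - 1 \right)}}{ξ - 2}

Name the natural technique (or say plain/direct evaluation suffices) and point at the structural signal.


Best approach: l'Hôpital's rule (0/0) — the 0/0 form at 2 is the signature situation for l'Hôpital's rule. Expanding numerator and denominator to first order gives the same value — the rule automates exactly that.


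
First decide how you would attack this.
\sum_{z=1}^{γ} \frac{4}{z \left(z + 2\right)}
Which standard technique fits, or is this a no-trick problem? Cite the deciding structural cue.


Best approach: telescoping — \frac{4}{z \left(z + 2\right)} hides a difference of shifted reciprocals — decompose it and the middle of the sum vanishes.


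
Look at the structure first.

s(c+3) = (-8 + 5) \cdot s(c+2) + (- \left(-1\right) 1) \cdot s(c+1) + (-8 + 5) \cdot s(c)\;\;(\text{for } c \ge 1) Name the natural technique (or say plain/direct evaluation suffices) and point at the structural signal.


Best approach: the characteristic-root method — the recurrence is linear and homogeneous with constant coefficients, so the ansatz r^c turns it into a polynomial equation for r.


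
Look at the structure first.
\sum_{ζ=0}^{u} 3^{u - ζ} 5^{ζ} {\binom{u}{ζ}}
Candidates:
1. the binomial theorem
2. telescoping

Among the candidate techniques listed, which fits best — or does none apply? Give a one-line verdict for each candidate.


Method: the binomial theorem — binomial coefficients against complementary powers of 5 and 3: recognize the binomial expansion and resum.
- the binomial theorem: a fit — the right tool for this form.
- telescoping: the terms as presented offer no neighboring cancellation — a telescoping rewrite may exist, but the displayed structure does not hand one over.


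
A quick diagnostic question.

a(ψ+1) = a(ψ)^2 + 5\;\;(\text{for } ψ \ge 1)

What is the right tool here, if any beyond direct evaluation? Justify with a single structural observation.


Method: no special technique — once the recursion is nonlinear, characteristic roots, master substitutions, and summation factors are all off the table.


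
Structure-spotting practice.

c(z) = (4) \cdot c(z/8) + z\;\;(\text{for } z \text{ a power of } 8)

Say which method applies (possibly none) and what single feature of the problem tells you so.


Best approach: the master substitution — the argument shrinks by the factor 8, so measure the index on a logarithmic scale and the recursion becomes a shift.


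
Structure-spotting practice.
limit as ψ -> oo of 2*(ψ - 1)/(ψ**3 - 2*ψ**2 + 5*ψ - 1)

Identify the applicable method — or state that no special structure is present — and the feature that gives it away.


Verdict: dominant-term comparison — at large ψ only the top-degree terms survive; compare the leading terms and the limit falls out. l'Hôpital's at-infinity variant applies to the expression viewed as a single quotient; the leading-term comparison is the direct route.


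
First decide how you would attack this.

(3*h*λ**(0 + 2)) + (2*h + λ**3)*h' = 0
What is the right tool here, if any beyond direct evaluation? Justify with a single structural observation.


Best approach: the exact-equation method — because the two cross partials coincide, the form is conservative as written — recover its potential in (λ, h).


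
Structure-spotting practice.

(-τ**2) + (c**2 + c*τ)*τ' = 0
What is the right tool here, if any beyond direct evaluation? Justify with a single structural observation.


Technique: the homogeneous substitution — the slope is degree-zero homogeneous: the ratio substitution v = τ/c collapses it. This can also be massaged into Bernoulli form (the roles of the variables may need exchanging); the homogeneous substitution avoids that setup.


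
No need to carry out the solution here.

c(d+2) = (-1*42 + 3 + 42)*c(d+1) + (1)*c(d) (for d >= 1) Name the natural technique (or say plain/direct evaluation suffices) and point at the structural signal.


Diagnosis: the characteristic-root method — fixed numeric weights on consecutive terms and no forcing term added: the root method in its home territory.


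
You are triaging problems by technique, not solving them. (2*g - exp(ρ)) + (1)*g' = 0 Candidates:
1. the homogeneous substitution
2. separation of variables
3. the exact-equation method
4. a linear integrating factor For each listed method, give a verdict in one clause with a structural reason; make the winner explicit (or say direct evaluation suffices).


Best approach: a linear integrating factor — arrange it as g' + 2·g = (the forcing term) and the integrating factor does the rest.
- the homogeneous substitution — solved for the derivative, the right side changes under joint scaling of the two variables.
- separation of variables — the two dependences are entangled, not a clean product of one-variable pieces.
- the exact-equation method: the mixed-partials test fails on this split — it is not an exact differential as presented.
- a linear integrating factor: yes — fits the structure here.
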